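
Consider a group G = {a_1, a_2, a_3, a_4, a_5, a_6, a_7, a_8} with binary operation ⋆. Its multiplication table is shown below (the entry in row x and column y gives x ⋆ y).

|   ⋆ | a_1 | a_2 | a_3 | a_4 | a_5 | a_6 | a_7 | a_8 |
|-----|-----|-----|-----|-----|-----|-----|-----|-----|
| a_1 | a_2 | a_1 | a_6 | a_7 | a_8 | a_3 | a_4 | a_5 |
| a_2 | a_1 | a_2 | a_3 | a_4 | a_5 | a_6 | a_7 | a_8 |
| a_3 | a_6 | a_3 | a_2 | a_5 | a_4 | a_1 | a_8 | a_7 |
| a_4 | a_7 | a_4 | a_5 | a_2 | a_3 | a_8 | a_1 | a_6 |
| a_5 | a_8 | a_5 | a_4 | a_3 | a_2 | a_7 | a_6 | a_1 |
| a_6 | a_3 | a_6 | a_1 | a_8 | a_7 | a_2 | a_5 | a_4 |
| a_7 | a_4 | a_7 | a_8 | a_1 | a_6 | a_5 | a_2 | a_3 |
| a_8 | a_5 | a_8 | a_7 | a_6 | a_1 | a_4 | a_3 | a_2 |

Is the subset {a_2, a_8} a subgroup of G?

{a_2, a_8} contains the identity a_2.
Checking products: every product of two elements of {a_2, a_8} (read from the table) lies in {a_2, a_8}, so the set is closed.
In a finite group, a nonempty closed subset is a subgroup. So {a_2, a_8} ≤ G.
(Structurally, G here is isomorphic to the elementary abelian group (Z_2)^3.)

Yes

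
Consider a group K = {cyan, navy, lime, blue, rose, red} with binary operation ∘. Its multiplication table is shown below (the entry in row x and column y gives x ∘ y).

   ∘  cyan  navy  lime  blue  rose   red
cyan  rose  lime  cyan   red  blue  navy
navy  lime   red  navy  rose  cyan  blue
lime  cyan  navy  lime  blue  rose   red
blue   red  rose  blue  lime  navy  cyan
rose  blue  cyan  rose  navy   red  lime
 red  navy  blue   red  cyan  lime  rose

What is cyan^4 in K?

cyan^1 = cyan
cyan^2 = cyan ∘ cyan = rose
cyan^3 = rose ∘ cyan = blue
cyan^4 = blue ∘ cyan = red

red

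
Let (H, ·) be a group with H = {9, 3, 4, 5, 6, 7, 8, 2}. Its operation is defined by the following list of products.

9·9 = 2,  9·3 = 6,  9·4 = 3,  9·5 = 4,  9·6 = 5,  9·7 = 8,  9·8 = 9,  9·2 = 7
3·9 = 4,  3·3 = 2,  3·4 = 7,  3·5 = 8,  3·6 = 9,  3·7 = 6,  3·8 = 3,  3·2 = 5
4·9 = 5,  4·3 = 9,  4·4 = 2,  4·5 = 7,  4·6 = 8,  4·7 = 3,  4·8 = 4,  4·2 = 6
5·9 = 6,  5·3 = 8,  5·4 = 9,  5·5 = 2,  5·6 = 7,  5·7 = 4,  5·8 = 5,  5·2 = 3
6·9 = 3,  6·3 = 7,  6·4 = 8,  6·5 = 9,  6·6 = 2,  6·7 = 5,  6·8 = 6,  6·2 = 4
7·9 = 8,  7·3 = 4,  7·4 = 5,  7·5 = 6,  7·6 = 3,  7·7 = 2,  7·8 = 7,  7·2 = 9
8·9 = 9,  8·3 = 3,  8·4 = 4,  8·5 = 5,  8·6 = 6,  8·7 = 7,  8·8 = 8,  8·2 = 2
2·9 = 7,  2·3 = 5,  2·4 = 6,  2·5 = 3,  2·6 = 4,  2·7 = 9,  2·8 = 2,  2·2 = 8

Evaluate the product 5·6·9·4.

4

5·6 = 7
7·9 = 8
8·4 = 4
(Structurally, H here is isomorphic to the quaternion group Q_8.)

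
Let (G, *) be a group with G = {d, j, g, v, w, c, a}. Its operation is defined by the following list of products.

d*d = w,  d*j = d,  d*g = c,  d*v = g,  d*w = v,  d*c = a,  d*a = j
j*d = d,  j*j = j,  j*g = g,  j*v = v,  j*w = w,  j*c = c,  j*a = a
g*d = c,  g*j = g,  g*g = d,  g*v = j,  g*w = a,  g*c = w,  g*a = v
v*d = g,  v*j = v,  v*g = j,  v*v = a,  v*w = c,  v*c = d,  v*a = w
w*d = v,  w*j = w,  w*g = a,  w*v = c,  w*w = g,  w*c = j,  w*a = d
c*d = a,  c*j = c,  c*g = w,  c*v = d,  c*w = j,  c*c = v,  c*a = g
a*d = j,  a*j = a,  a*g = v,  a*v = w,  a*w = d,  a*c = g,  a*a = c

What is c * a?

Read row c, column a: c * a = g.

g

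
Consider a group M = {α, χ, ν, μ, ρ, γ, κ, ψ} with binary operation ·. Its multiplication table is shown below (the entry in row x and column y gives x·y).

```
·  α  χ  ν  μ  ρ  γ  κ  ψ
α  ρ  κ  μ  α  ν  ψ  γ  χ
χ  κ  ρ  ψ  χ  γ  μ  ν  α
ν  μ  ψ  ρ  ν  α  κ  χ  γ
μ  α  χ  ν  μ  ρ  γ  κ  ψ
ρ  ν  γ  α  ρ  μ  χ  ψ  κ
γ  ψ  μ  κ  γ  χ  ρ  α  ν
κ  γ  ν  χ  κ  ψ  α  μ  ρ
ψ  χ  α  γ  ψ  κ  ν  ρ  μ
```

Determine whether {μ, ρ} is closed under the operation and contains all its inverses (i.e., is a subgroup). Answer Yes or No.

{μ, ρ} contains the identity μ.
Checking products: every product of two elements of {μ, ρ} (read from the table) lies in {μ, ρ}, so the set is closed.
In a finite group, a nonempty closed subset is a subgroup. So {μ, ρ} ≤ M.
(Structurally, M here is isomorphic to Z_2 x Z_4.)

Yes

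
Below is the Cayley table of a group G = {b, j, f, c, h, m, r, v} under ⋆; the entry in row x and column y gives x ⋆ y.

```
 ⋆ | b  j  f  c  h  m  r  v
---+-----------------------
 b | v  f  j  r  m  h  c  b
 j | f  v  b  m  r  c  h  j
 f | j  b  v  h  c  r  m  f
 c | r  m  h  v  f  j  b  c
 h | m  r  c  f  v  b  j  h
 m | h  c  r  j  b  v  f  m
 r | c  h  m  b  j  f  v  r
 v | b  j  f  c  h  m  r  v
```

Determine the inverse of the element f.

First locate the identity: row v matches the header, so v is the identity.
Scan row f for v: f ⋆ f = v. Hence f^(-1) = f.

f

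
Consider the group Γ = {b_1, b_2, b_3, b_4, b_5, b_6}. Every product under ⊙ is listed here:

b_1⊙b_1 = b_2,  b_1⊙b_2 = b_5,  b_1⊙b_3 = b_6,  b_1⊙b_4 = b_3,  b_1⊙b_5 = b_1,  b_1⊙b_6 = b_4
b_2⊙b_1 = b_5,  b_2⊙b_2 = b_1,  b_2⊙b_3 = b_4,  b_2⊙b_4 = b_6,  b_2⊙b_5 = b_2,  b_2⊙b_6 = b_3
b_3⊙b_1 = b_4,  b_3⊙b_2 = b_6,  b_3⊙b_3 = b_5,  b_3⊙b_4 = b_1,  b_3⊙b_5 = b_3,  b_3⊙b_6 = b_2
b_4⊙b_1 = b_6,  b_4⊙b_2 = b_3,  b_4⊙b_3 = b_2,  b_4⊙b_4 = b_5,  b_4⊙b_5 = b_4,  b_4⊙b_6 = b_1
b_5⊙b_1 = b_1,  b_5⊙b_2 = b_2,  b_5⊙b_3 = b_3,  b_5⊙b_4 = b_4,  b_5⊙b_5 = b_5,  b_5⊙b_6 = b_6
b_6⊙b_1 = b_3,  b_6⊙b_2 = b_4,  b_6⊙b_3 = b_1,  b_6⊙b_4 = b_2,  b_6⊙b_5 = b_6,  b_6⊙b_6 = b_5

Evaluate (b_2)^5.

b_2^1 = b_2
b_2^2 = b_2 ⊙ b_2 = b_1
b_2^3 = b_1 ⊙ b_2 = b_5
b_2^4 = b_5 ⊙ b_2 = b_2
b_2^5 = b_2 ⊙ b_2 = b_1

b_1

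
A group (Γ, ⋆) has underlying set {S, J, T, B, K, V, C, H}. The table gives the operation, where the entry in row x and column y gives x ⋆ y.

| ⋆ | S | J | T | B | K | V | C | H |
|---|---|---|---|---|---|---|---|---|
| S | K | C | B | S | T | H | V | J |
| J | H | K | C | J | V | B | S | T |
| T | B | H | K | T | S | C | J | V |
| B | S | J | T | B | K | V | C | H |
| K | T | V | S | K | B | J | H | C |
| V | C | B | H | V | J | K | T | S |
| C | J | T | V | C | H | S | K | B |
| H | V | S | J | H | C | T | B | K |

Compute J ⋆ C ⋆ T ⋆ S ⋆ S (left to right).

J ⋆ C = S
S ⋆ T = B
B ⋆ S = S
S ⋆ S = K
(Structurally, Γ here is isomorphic to the quaternion group Q_8.)

K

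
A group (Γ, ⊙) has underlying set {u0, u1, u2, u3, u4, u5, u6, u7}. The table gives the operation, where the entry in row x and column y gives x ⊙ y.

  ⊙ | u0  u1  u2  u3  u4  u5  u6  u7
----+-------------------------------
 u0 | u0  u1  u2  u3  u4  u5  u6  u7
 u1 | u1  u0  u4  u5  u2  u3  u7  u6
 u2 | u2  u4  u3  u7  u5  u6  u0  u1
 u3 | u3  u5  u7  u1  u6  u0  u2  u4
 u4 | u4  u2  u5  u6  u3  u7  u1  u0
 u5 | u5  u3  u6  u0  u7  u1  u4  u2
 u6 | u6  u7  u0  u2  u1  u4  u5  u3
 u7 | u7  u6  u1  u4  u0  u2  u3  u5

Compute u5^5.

u5^1 = u5
u5^2 = u5 ⊙ u5 = u1
u5^3 = u1 ⊙ u5 = u3
u5^4 = u3 ⊙ u5 = u0
u5^5 = u0 ⊙ u5 = u5

u5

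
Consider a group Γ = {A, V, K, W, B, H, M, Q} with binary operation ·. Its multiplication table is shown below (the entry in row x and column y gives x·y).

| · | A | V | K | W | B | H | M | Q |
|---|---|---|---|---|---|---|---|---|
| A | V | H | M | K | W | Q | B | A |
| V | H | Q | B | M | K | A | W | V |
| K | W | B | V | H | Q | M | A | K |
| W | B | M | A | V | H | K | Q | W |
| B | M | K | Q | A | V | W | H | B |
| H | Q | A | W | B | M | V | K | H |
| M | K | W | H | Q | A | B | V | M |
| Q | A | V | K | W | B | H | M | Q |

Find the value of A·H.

Read row A, column H: A·H = Q.

Q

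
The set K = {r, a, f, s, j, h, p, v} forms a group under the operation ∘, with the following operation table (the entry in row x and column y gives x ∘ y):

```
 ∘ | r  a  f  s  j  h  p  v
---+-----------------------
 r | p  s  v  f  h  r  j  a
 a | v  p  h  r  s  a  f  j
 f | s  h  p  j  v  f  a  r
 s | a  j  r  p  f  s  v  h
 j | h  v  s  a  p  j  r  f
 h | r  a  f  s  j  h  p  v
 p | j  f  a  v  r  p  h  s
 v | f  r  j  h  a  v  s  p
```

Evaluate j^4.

h

j^1 = j
j^2 = j ∘ j = p
j^3 = p ∘ j = r
j^4 = r ∘ j = h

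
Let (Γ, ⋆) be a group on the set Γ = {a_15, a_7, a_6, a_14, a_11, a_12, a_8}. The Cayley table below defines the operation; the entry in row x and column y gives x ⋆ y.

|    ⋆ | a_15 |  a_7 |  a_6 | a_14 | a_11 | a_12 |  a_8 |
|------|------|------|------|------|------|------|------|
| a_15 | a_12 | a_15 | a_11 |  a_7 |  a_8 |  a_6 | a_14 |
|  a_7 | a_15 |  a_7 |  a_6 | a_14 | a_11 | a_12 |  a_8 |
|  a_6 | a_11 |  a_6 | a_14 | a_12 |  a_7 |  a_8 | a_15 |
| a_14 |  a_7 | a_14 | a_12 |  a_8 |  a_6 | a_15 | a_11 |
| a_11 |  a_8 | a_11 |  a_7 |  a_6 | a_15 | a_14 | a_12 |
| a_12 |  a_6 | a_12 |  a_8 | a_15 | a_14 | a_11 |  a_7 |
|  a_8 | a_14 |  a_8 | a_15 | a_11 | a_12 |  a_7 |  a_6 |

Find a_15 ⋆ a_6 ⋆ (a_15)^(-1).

The identity is a_7. In row a_15, the entry a_7 sits in column a_14, so a_15^(-1) = a_14.
a_15 ⋆ a_6 = a_11
a_11 ⋆ a_14 = a_6
(Structurally, Γ here is isomorphic to the cyclic group Z_7.)

a_6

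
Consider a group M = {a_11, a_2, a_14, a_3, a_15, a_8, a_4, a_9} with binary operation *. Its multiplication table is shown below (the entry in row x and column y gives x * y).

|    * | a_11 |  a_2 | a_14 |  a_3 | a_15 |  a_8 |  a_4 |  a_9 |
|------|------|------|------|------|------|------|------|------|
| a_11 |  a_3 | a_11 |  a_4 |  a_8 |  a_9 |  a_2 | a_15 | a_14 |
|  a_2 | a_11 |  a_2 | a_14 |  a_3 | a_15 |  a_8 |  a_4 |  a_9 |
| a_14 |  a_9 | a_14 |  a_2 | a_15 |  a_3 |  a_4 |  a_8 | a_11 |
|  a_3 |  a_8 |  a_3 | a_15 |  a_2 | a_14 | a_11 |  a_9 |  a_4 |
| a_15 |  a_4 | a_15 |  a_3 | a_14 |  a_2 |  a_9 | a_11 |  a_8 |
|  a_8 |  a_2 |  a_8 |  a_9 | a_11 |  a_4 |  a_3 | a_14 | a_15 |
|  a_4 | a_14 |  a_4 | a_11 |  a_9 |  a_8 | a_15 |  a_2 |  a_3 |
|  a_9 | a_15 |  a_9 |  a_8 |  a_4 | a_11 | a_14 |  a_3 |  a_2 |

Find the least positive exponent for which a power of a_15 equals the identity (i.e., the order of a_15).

2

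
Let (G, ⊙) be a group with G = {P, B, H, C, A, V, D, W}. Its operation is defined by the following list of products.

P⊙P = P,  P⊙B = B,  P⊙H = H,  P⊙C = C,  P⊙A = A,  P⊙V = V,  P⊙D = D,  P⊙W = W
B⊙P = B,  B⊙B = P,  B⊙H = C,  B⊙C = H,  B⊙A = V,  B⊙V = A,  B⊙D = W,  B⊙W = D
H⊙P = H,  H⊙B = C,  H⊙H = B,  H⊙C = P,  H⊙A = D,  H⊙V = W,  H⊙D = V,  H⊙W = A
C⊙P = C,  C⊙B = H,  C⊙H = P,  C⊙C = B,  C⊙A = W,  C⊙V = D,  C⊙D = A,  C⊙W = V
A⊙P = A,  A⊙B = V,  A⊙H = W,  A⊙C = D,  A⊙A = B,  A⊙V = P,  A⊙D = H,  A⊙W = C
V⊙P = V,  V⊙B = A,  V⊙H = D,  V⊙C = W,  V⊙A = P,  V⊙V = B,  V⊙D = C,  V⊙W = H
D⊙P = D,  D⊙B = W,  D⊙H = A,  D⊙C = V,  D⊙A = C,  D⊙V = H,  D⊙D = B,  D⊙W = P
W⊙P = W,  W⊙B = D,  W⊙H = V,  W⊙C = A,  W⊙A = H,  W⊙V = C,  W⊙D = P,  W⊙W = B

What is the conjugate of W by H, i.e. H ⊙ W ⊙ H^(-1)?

The identity is P. In row H, the entry P sits in column C, so H^(-1) = C.
H ⊙ W = A
A ⊙ C = D

D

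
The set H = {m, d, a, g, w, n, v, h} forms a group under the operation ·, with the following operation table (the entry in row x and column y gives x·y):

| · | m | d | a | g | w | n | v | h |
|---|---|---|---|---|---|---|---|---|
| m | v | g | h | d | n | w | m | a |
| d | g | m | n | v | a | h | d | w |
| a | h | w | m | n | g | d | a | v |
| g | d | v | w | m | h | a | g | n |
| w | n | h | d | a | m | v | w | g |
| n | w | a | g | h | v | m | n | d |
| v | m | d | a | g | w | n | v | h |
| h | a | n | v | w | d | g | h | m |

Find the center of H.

An element z is central iff its row equals its column in the table.
For w: w·g = a ≠ h = g·w, so w ∉ Z.
Checking each element this way leaves Z(H) = {m, v}.

{m, v}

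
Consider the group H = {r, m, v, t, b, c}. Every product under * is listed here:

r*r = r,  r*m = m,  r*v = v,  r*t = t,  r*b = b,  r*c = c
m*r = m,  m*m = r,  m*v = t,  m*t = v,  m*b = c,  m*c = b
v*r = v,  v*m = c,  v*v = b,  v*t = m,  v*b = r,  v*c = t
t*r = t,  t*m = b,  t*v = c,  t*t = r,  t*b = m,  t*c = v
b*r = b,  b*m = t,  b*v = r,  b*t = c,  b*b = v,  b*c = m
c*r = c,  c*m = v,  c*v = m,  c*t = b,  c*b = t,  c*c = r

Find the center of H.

An element z is central iff its row equals its column in the table.
For v: v * c = t ≠ m = c * v, so v ∉ Z.
Checking each element this way leaves Z(H) = {r}.

{r}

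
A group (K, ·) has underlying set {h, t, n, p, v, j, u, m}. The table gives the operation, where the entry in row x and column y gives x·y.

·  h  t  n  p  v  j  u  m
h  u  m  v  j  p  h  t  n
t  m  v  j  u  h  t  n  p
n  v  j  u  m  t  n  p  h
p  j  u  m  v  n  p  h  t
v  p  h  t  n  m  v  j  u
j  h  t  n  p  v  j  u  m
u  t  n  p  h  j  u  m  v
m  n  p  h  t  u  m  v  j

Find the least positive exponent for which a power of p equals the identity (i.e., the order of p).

8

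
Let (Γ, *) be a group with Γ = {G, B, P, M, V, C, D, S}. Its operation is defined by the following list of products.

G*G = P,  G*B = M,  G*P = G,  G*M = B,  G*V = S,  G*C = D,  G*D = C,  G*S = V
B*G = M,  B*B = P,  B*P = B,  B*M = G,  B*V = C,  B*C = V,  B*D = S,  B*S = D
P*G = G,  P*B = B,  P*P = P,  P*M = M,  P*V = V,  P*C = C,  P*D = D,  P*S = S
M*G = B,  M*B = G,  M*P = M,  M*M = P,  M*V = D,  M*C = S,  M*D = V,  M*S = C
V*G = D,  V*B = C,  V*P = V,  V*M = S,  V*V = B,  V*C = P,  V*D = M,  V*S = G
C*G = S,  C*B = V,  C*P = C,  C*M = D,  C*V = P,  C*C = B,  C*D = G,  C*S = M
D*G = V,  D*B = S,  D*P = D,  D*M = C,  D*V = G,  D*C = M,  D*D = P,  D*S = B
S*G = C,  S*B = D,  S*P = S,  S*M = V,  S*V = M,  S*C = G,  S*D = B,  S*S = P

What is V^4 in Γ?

V^1 = V
V^2 = V * V = B
V^3 = B * V = C
V^4 = C * V = P

P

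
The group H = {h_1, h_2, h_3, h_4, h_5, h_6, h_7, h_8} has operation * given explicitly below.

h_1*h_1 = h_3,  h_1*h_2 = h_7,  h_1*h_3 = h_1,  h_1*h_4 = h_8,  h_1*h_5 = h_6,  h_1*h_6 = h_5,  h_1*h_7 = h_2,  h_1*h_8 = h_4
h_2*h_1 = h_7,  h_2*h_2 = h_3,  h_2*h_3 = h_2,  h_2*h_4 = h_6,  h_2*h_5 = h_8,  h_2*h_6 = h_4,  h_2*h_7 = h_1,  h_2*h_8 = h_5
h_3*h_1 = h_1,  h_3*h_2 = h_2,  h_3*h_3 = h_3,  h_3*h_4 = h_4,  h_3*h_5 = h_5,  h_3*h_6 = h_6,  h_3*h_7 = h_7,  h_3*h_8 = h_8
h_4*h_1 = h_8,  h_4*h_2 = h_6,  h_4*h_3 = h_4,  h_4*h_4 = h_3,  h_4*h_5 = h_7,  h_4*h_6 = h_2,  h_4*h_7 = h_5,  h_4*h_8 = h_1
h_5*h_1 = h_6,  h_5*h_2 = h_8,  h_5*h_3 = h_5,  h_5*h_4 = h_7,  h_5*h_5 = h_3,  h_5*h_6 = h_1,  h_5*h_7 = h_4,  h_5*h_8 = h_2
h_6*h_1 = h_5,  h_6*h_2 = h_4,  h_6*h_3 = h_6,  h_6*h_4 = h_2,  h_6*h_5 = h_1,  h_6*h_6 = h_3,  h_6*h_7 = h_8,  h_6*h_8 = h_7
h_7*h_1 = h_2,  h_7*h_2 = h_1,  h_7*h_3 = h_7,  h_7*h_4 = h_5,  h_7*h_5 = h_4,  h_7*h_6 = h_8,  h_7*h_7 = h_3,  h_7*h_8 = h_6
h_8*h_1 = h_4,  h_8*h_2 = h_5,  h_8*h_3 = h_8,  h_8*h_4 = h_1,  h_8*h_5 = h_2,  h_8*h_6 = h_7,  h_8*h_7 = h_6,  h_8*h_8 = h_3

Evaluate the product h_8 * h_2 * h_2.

h_8 * h_2 = h_5
h_5 * h_2 = h_8

h_8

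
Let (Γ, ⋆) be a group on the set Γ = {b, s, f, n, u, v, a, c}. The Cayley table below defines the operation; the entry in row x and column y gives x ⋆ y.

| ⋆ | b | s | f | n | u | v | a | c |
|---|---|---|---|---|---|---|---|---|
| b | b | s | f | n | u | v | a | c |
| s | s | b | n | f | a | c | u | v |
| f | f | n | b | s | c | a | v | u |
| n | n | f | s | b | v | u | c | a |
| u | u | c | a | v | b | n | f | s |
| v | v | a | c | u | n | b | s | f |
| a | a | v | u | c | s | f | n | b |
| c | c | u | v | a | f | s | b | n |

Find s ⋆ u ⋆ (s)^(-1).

The identity is b. In row s, the entry b sits in column s, so s^(-1) = s.
s ⋆ u = a
a ⋆ s = v

v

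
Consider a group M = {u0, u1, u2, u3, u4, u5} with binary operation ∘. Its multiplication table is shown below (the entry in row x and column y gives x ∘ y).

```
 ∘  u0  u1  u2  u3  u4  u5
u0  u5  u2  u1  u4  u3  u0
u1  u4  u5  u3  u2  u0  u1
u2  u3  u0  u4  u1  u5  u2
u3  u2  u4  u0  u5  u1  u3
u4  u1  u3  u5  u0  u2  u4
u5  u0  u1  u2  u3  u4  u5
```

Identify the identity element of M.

The identity e satisfies e ∘ x = x for all x, so its row in the table reproduces the column headers.
Row u5 reads: u0, u1, u2, u3, u4, u5 — exactly the header order. So u5 is the identity.

u5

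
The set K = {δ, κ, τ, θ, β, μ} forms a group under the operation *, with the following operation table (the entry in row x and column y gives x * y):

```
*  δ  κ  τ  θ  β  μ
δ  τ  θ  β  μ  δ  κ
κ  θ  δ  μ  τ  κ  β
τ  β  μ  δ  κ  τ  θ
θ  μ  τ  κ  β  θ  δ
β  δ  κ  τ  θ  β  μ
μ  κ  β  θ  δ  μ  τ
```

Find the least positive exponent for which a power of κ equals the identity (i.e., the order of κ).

The identity element is β (its row matches the header).
κ^1 = κ
κ^2 = κ * κ = δ
κ^3 = δ * κ = θ
κ^4 = θ * κ = τ
κ^5 = τ * κ = μ
κ^6 = μ * κ = β
The first power of κ equal to the identity is κ^6, so ord(κ) = 6.

6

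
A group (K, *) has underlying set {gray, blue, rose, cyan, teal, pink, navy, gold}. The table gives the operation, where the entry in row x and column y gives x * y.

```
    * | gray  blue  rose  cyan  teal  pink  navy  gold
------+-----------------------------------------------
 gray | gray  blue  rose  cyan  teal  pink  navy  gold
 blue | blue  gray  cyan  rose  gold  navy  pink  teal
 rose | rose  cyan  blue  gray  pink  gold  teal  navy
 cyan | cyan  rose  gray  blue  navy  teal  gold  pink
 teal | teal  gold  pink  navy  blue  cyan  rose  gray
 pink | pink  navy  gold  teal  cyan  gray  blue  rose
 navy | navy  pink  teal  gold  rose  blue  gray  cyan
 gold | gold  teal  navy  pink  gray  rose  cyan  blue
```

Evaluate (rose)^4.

gray

rose^1 = rose
rose^2 = rose * rose = blue
rose^3 = blue * rose = cyan
rose^4 = cyan * rose = gray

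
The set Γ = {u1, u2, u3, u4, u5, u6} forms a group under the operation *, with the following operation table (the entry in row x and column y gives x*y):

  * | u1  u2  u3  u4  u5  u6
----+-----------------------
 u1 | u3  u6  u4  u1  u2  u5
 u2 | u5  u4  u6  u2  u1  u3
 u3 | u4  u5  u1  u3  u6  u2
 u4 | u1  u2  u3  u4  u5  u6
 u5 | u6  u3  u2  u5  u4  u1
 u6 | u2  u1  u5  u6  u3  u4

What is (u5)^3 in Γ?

u5

u5^1 = u5
u5^2 = u5*u5 = u4
u5^3 = u4*u5 = u5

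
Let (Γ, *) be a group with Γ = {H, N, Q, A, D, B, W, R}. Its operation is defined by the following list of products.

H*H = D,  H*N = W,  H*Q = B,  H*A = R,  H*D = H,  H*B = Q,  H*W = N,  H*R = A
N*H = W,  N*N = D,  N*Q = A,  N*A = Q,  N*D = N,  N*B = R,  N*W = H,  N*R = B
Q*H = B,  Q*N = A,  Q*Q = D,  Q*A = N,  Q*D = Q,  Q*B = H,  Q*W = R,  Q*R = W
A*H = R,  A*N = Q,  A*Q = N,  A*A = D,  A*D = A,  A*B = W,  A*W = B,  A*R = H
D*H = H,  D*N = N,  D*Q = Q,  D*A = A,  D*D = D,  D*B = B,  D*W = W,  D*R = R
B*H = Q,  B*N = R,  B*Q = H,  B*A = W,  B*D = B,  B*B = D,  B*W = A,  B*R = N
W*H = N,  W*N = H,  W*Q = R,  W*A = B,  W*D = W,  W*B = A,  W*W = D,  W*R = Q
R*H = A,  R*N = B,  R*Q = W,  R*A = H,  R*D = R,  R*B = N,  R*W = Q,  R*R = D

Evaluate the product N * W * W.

N

N * W = H
H * W = N
(Structurally, Γ here is isomorphic to the elementary abelian group (Z_2)^3.)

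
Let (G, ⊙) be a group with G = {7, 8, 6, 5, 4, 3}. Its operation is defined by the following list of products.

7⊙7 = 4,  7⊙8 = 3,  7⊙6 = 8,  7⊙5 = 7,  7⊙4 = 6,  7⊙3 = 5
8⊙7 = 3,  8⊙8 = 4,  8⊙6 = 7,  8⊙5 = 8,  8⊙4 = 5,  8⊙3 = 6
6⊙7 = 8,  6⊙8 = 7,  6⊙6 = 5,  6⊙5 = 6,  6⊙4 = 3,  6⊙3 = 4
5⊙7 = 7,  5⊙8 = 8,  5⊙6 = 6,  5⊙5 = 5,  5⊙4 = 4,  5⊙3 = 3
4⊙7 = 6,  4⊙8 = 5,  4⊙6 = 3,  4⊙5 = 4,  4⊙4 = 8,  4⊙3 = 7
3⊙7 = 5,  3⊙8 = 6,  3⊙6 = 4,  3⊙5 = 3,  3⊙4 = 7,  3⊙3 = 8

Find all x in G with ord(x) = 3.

{4, 8}

Identity is 5. Compute the order of each non-identity element by repeated multiplication:
  7: 7 → 4 → 6 → 8 → 3 → 5  (order 6)
  8: 8 → 4 → 5  (order 3)
  6: 6 → 5  (order 2)
  4: 4 → 8 → 5  (order 3)
  3: 3 → 8 → 6 → 4 → 7 → 5  (order 6)
Elements of order 3: {4, 8}.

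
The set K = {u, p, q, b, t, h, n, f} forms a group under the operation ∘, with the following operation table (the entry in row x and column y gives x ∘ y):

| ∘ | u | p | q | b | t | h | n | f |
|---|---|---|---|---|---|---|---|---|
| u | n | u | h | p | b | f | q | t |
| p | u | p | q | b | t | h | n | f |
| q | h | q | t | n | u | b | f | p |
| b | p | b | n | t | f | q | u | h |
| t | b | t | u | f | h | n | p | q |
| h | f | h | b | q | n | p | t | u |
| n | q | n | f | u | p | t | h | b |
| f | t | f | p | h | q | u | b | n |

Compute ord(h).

2

The identity element is p (its row matches the header).
h^1 = h
h^2 = h ∘ h = p
The first power of h equal to the identity is h^2, so ord(h) = 2.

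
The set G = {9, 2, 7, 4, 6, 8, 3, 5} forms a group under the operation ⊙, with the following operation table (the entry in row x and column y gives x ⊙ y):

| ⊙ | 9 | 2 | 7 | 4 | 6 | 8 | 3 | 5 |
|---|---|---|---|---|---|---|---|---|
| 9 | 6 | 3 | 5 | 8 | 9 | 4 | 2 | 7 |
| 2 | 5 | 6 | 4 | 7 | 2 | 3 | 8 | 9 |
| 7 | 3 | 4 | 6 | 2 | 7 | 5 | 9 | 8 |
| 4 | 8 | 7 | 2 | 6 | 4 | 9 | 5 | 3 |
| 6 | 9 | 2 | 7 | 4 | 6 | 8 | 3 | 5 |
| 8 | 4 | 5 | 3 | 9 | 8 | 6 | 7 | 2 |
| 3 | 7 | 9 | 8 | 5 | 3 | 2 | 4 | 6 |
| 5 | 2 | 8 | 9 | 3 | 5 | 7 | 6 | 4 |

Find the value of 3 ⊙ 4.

5

Read row 3, column 4: 3 ⊙ 4 = 5.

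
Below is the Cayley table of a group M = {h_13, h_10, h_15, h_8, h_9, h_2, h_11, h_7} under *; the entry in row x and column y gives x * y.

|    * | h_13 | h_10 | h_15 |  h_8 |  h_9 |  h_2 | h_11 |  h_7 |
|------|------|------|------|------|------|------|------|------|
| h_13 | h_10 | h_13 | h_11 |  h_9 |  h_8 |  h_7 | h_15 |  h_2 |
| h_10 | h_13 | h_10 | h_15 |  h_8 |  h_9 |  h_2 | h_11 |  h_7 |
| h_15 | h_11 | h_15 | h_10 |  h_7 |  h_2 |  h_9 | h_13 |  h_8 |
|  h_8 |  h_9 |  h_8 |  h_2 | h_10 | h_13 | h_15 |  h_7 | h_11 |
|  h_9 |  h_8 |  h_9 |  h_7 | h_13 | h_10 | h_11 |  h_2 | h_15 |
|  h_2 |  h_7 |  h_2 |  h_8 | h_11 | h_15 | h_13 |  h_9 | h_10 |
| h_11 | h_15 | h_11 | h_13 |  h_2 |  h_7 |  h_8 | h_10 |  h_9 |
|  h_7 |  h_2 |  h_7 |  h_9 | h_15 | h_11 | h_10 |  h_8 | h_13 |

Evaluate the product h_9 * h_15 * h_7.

h_9 * h_15 = h_7
h_7 * h_7 = h_13
(Structurally, M here is isomorphic to the dihedral group D_4.)

h_13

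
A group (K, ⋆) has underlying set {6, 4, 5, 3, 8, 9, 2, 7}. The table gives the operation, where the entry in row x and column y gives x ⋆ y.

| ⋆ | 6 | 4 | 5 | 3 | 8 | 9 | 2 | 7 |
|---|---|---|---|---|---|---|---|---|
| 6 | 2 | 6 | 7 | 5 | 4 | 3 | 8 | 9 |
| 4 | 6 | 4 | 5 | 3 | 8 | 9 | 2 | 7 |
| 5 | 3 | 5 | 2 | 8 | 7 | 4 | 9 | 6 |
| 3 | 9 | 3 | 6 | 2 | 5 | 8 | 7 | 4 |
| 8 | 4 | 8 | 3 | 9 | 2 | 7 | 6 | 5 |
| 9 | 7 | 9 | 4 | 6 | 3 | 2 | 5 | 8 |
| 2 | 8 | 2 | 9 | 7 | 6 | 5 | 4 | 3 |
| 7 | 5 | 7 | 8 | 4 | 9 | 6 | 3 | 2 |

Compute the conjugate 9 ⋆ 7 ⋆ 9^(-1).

3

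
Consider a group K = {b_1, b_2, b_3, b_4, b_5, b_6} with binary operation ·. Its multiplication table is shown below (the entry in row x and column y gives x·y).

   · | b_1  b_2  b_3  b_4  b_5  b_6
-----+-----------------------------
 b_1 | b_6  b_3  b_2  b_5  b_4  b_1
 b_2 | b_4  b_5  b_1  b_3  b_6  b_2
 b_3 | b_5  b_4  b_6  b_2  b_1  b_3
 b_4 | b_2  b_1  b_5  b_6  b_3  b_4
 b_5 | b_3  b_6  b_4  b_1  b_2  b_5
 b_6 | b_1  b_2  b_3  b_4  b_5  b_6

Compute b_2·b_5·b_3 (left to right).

b_2·b_5 = b_6
b_6·b_3 = b_3

b_3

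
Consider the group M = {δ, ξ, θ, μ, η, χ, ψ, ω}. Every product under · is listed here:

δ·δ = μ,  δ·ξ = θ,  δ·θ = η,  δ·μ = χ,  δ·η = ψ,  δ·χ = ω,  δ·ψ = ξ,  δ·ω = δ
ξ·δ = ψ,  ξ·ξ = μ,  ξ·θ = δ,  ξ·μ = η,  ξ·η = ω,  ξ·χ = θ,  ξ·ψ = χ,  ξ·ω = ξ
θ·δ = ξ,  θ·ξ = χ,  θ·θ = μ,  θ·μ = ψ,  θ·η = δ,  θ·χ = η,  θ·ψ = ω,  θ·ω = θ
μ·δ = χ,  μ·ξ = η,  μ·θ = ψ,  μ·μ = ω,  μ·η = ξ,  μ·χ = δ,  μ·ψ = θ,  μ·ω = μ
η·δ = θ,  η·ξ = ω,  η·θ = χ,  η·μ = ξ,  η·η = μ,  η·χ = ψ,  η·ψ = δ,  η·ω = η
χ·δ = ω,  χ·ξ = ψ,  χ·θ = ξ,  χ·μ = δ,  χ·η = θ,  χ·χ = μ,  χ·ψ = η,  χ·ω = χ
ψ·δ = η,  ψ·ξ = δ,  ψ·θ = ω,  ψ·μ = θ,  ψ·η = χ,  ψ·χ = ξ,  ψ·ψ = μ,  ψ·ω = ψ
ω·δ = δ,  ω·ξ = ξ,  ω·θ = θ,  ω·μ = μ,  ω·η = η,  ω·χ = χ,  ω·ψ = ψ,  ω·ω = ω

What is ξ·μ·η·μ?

ω

ξ·μ = η
η·η = μ
μ·μ = ω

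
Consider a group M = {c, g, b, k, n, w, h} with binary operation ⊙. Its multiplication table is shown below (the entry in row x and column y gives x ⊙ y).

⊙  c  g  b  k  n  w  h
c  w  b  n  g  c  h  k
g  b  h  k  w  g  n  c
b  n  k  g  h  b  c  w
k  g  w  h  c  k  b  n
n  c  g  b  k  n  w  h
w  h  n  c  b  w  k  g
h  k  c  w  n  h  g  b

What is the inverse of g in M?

w

First locate the identity: row n matches the header, so n is the identity.
Scan row g for n: g ⊙ w = n. Hence g^(-1) = w.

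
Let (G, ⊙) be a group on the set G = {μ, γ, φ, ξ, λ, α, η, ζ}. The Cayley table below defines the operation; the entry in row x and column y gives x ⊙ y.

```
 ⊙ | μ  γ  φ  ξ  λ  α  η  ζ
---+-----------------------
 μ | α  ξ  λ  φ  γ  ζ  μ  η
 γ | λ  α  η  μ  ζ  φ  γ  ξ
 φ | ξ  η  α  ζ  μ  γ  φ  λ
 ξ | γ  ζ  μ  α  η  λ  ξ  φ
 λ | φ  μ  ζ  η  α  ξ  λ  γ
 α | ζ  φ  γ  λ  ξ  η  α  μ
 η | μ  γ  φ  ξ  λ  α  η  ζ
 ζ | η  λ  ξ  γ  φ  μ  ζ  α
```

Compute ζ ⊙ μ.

η

Read row ζ, column μ: ζ ⊙ μ = η.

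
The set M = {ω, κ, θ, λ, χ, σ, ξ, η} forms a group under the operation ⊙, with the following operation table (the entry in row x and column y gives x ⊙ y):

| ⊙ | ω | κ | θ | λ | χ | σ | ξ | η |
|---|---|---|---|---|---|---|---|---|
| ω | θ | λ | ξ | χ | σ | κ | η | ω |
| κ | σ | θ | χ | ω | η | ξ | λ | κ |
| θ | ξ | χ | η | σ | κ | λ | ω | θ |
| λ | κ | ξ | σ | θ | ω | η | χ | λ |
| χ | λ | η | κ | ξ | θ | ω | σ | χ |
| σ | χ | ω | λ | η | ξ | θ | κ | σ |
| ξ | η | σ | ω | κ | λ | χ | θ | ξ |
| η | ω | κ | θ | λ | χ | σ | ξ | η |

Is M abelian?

No

ξ ⊙ λ = κ but λ ⊙ ξ = χ.
Since ξ and λ do not commute, M is not abelian.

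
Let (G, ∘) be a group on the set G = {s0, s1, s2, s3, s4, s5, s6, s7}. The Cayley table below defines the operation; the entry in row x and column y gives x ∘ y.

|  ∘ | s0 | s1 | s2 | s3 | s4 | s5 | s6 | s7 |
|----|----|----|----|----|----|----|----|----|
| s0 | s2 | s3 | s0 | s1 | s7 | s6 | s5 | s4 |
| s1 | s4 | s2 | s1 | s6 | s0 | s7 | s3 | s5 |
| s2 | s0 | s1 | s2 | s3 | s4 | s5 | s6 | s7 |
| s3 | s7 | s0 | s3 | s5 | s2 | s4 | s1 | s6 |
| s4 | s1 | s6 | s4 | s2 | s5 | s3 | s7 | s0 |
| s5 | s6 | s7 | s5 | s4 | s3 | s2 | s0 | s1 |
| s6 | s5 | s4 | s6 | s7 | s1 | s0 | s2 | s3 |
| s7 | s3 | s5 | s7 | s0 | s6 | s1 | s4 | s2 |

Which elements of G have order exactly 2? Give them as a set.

Identity is s2. Compute the order of each non-identity element by repeated multiplication:
  s0: s0 → s2  (order 2)
  s1: s1 → s2  (order 2)
  s3: s3 → s5 → s4 → s2  (order 4)
  s4: s4 → s5 → s3 → s2  (order 4)
  s5: s5 → s2  (order 2)
  s6: s6 → s2  (order 2)
  s7: s7 → s2  (order 2)
Elements of order 2: {s0, s1, s5, s6, s7}.
(Structurally, G here is isomorphic to the dihedral group D_4.)

{s0, s1, s5, s6, s7}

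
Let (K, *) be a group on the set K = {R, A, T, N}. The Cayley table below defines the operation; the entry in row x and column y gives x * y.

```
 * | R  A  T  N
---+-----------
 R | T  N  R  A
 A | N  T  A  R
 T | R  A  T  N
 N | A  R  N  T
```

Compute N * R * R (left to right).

N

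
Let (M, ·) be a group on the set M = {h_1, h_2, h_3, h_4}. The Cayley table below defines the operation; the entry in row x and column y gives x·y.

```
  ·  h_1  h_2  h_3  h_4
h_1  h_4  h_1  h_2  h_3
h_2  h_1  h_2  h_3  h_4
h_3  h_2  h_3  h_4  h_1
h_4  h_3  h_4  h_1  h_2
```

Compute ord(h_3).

The identity element is h_2 (its row matches the header).
h_3^1 = h_3
h_3^2 = h_3·h_3 = h_4
h_3^3 = h_4·h_3 = h_1
h_3^4 = h_1·h_3 = h_2
The first power of h_3 equal to the identity is h_3^4, so ord(h_3) = 4.

4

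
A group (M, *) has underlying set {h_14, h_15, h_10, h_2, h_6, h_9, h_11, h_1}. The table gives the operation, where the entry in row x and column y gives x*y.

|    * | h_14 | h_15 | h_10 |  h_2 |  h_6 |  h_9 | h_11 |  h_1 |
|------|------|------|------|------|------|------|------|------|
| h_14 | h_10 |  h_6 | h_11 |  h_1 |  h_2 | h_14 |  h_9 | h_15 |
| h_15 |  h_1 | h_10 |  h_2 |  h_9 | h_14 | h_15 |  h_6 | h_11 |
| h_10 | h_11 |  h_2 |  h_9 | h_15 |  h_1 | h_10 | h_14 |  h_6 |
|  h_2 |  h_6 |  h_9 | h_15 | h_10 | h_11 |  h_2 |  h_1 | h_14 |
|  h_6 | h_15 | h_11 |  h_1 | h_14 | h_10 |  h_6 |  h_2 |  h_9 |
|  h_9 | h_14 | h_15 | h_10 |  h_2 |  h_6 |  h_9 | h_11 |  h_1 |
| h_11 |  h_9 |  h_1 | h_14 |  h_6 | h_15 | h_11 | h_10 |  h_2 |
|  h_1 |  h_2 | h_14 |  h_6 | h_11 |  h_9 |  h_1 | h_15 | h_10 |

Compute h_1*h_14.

Read row h_1, column h_14: h_1*h_14 = h_2.

h_2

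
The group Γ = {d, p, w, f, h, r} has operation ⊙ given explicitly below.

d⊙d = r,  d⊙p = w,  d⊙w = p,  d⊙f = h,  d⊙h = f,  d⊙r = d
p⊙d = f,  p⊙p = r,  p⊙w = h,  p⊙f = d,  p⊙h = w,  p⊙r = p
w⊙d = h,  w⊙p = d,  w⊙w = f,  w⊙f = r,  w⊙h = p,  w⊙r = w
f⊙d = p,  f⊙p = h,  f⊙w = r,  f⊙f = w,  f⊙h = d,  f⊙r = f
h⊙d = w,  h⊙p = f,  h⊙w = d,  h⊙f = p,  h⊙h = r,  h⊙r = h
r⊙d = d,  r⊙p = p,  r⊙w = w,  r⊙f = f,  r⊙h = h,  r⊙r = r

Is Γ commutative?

No

w ⊙ p = d but p ⊙ w = h.
Since w and p do not commute, Γ is not abelian.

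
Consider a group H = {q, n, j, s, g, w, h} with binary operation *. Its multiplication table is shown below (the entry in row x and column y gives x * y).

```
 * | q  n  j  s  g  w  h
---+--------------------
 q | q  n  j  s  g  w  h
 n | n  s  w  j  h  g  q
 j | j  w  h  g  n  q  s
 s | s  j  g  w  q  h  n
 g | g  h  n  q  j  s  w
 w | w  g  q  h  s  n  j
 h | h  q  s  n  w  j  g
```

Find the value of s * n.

Read row s, column n: s * n = j.

j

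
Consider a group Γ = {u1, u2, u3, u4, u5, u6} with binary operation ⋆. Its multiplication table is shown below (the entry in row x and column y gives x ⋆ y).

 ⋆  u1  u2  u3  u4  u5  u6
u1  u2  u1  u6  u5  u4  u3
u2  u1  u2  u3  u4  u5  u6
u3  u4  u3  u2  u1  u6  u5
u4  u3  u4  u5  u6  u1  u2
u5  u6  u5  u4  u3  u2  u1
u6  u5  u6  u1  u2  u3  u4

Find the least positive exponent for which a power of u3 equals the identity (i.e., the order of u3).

The identity element is u2 (its row matches the header).
u3^1 = u3
u3^2 = u3 ⋆ u3 = u2
The first power of u3 equal to the identity is u3^2, so ord(u3) = 2.

2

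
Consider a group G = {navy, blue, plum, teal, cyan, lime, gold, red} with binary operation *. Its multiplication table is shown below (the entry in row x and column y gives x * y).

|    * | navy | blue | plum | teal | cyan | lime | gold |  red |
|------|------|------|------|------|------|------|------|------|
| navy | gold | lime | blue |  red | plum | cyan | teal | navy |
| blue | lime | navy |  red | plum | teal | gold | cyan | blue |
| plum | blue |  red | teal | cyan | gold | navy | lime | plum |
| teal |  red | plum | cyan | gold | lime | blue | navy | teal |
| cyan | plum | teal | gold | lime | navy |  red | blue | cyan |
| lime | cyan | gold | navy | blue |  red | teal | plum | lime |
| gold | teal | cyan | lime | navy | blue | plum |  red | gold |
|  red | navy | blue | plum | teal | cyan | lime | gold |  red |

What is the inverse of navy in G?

First locate the identity: row red matches the header, so red is the identity.
Scan row navy for red: navy * teal = red. Hence navy^(-1) = teal.

teal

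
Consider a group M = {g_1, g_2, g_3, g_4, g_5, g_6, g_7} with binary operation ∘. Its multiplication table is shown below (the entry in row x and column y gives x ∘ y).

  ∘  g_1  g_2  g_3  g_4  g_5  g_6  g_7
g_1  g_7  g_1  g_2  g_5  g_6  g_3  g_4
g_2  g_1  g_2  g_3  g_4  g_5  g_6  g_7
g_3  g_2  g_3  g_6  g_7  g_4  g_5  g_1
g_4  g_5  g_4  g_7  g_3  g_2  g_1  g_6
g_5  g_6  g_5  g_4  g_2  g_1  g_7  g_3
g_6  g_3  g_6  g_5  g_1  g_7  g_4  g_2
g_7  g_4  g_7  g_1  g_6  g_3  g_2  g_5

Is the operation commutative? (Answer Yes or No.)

Yes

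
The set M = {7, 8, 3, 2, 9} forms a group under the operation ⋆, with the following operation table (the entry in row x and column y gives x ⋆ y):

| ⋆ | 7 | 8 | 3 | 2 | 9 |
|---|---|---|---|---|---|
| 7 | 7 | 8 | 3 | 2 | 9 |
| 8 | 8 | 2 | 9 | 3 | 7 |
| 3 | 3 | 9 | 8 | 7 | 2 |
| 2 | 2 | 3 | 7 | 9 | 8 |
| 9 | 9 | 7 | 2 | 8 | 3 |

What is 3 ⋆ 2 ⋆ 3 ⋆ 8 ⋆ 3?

2

3 ⋆ 2 = 7
7 ⋆ 3 = 3
3 ⋆ 8 = 9
9 ⋆ 3 = 2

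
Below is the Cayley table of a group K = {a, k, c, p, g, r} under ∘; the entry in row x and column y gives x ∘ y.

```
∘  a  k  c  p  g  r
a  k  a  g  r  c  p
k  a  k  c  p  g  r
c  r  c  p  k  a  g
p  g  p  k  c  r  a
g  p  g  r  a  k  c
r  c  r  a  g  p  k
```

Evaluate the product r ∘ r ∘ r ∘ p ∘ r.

r ∘ r = k
k ∘ r = r
r ∘ p = g
g ∘ r = c

c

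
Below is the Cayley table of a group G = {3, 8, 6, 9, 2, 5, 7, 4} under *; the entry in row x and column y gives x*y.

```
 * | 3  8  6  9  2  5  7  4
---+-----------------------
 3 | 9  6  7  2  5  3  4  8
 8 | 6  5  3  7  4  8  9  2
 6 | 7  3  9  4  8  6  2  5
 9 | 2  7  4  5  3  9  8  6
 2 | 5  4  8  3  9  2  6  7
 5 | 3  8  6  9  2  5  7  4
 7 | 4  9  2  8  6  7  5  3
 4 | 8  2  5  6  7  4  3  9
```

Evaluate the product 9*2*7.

4

9*2 = 3
3*7 = 4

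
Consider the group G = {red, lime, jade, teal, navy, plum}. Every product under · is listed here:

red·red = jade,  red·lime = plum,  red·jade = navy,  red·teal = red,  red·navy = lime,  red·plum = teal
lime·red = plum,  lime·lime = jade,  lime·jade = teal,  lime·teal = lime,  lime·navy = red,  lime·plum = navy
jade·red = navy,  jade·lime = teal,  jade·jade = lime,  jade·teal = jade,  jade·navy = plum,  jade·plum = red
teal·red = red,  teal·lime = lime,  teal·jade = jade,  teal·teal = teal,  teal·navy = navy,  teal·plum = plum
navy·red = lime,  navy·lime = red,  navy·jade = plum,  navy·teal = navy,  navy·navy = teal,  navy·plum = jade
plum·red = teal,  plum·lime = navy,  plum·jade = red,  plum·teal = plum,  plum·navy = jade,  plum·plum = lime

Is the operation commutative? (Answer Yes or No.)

Check whether the table is symmetric across its main diagonal.
Every entry (row x, col y) equals the entry (row y, col x), so G is abelian.

Yes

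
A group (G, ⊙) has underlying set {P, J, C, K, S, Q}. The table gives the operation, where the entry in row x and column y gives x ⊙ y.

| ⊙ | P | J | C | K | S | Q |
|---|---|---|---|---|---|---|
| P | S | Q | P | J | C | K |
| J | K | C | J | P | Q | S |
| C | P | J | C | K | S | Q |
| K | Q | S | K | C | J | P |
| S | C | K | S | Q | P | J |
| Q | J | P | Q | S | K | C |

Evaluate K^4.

K^1 = K
K^2 = K ⊙ K = C
K^3 = C ⊙ K = K
K^4 = K ⊙ K = C

C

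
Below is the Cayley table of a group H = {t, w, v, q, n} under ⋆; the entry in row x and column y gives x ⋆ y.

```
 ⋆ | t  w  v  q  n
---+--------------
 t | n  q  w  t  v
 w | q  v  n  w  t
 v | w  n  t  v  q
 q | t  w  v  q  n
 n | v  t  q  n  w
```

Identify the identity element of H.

The identity e satisfies e ⋆ x = x for all x, so its row in the table reproduces the column headers.
Row q reads: t, w, v, q, n — exactly the header order. So q is the identity.

q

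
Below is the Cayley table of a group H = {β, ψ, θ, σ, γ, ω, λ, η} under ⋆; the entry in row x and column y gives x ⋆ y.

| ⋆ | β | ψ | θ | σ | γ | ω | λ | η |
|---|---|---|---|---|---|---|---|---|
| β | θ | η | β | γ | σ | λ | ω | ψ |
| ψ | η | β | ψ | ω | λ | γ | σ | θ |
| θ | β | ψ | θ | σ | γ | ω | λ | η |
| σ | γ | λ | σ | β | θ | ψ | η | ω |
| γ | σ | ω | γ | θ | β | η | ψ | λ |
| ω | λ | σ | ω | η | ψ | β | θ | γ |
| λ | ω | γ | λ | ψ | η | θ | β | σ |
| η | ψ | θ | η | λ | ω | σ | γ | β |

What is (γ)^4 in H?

γ^1 = γ
γ^2 = γ ⋆ γ = β
γ^3 = β ⋆ γ = σ
γ^4 = σ ⋆ γ = θ

θ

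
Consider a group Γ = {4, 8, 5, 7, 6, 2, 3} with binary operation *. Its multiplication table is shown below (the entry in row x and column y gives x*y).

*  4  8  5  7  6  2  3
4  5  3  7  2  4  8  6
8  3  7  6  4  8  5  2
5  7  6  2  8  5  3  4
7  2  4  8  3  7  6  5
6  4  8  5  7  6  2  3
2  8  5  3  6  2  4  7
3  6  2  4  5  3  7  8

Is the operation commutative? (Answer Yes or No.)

Check whether the table is symmetric across its main diagonal.
Every entry (row x, col y) equals the entry (row y, col x), so Γ is abelian.

Yes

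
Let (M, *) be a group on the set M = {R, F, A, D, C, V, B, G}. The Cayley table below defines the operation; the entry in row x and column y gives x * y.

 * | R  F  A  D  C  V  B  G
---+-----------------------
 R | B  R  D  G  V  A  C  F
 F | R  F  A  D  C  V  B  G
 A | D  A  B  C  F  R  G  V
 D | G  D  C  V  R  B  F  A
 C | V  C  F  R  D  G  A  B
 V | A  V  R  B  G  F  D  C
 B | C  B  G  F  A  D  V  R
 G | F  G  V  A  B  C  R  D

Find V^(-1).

V

First locate the identity: row F matches the header, so F is the identity.
Scan row V for F: V * V = F. Hence V^(-1) = V.
(Structurally, M here is isomorphic to the cyclic group Z_8.)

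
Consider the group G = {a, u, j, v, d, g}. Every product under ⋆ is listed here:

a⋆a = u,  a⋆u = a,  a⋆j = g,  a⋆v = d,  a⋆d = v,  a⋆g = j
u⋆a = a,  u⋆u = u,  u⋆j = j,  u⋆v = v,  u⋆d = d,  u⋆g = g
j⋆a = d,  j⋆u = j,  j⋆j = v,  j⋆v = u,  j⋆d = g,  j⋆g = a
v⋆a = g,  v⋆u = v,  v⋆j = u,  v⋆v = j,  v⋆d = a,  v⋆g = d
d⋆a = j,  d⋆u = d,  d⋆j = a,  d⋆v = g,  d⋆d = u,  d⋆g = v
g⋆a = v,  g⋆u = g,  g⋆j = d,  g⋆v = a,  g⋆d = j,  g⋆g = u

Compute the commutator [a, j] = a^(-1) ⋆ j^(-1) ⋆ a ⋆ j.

Identity is u; from the table a^(-1) = a and j^(-1) = v.
a ⋆ v = d
d ⋆ a = j
j ⋆ j = v

v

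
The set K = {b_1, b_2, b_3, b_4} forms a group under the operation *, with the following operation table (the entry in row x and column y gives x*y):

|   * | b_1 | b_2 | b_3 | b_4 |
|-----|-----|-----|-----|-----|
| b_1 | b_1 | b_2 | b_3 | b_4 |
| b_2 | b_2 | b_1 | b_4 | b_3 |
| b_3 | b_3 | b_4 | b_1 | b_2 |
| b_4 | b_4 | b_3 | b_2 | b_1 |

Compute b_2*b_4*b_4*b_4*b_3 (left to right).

b_2*b_4 = b_3
b_3*b_4 = b_2
b_2*b_4 = b_3
b_3*b_3 = b_1

b_1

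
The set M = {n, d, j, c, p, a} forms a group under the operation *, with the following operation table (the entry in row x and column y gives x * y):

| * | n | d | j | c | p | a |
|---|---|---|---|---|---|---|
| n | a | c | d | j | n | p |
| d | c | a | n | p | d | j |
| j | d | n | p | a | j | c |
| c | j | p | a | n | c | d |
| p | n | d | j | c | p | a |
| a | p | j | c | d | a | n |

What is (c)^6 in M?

p

c^1 = c
c^2 = c * c = n
c^3 = n * c = j
c^4 = j * c = a
c^5 = a * c = d
c^6 = d * c = p
(Structurally, M here is isomorphic to the cyclic group Z_6.)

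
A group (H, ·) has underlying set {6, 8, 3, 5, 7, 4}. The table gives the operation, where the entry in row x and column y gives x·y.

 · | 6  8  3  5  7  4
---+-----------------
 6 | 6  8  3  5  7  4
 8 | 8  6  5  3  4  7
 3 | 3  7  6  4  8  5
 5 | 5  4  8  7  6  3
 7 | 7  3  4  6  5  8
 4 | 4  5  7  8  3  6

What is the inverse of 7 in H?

5

First locate the identity: row 6 matches the header, so 6 is the identity.
Scan row 7 for 6: 7·5 = 6. Hence 7^(-1) = 5.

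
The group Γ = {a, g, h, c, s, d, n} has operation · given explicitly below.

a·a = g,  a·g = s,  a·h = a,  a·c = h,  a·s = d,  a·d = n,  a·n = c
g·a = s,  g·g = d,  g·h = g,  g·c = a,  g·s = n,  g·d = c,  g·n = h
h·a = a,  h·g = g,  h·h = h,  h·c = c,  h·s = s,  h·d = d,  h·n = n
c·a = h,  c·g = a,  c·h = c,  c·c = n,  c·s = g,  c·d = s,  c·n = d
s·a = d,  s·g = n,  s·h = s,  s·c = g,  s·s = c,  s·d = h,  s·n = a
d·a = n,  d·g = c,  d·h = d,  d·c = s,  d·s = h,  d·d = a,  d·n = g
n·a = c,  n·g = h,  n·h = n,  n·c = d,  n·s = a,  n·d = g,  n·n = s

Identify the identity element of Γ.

h

The identity e satisfies e·x = x for all x, so its row in the table reproduces the column headers.
Row h reads: a, g, h, c, s, d, n — exactly the header order. So h is the identity.
(Structurally, Γ here is isomorphic to the cyclic group Z_7.)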